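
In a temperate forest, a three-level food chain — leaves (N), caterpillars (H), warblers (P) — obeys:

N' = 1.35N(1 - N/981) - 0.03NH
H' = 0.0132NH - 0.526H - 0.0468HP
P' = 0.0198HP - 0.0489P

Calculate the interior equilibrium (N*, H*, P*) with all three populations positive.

N* ≈ 927, H* ≈ 2.47, P* ≈ 250

From dP/dt = 0: 0.0198H* = 0.0489, so H* = 2.47.
From dN/dt = 0: 1.35(1 - N*/981) = 0.03·2.47, giving N* = 981·(1 - 0.0549) = 927.
From dH/dt = 0: 0.0132·927 - 0.526 = 0.0468P*, so P* = 11.7/0.0468 = 250.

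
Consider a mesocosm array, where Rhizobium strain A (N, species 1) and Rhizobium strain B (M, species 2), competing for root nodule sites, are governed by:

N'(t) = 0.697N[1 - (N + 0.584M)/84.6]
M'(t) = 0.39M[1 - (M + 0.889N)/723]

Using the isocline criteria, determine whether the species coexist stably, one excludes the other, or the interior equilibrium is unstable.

Compare the nullcline intercepts: K1/α12 = 84.6/0.584 = 145 < K2 = 723; K2/α21 = 723/0.889 = 813 > K1 = 84.6.
Since the inequalities point opposite ways, species 2 can invade but species 1 cannot.

species 2 excludes species 1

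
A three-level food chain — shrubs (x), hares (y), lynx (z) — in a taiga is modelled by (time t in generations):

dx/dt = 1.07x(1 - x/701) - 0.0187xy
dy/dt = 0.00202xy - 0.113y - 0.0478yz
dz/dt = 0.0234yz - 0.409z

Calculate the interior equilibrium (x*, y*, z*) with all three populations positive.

x* ≈ 487, y* ≈ 17.5, z* ≈ 18.2

From dz/dt = 0: 0.0234y* = 0.409, so y* = 17.5.
From dx/dt = 0: 1.07(1 - x*/701) = 0.0187·17.5, giving x* = 701·(1 - 0.305) = 487.
From dy/dt = 0: 0.00202·487 - 0.113 = 0.0478z*, so z* = 0.87/0.0478 = 18.2.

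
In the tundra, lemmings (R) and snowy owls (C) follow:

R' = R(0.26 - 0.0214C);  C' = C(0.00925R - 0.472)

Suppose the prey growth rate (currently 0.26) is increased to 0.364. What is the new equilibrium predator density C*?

At the interior fixed point, setting dR/dt = 0 with R > 0 fixes C* = (prey growth rate)/(RC coefficient) — independent of the other coefficients.
With the change, C* = 0.364/0.0214 = 17; it rises from 12.1.

C* ≈ 17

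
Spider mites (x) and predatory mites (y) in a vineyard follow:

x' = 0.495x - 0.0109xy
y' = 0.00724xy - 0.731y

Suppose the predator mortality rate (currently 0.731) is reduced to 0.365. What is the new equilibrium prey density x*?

x* ≈ 50.4

At the interior fixed point, setting dy/dt = 0 with y > 0 fixes x* = (predator death rate)/(xy coefficient) — independent of the other coefficients.
With the change, x* = 0.365/0.00724 = 50.4; it falls from 101.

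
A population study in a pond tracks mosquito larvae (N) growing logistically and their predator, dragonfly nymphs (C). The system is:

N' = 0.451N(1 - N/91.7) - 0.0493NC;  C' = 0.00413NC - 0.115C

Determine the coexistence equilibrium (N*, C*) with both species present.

From dC/dt = 0 with C > 0: 0.00413N* = 0.115, so N* = 27.8.
Substitute into dN/dt = 0: 0.451(1 - 27.8/91.7) = 0.0493C*.
The bracket is 0.696, giving C* = 0.314/0.0493 = 6.37.

N* ≈ 27.8, C* ≈ 6.37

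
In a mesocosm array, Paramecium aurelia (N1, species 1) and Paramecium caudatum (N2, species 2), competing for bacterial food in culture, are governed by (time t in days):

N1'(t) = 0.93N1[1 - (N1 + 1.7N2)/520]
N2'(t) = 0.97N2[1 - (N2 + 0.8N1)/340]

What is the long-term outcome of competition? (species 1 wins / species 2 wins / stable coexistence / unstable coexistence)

unstable coexistence (outcome depends on initial conditions)

Compare the nullcline intercepts: K1/α12 = 520/1.7 = 306 < K2 = 340; K2/α21 = 340/0.8 = 425 < K1 = 520.
Since both are reversed, neither can invade when rare; the interior point is a saddle.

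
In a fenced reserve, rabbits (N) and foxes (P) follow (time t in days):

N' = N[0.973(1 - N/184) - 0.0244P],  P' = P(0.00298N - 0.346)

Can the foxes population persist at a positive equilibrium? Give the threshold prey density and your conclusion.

The predator equation gives dP/dt > 0 only when N > 0.346/0.00298 = 116.
Without the predator, N → K = 184. Since 184 > 116, the predator can invade and persist.

Threshold N = 116; K > 116, so yes, the predator persists.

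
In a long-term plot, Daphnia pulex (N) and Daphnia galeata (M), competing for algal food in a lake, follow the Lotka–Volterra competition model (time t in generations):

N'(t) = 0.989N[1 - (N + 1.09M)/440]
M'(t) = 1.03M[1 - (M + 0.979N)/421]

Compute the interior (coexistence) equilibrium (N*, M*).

Setting both brackets to zero gives the nullclines N + 1.09M = 440 and 0.979N + M = 421.
Substituting M = 421 - 0.979N into the first: N(1 - 1.09·0.979) = 440 - 1.09·421.
So N* = -18.9/-0.0671 = 281, and then M* = 421 - 0.979·281 = 145.

N* ≈ 281, M* ≈ 145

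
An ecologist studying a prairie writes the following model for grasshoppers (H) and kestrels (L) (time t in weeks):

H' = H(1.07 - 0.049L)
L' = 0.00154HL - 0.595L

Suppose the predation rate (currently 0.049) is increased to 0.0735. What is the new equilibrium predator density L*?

At the interior fixed point, setting dH/dt = 0 with H > 0 fixes L* = (prey growth rate)/(HL coefficient) — independent of the other coefficients.
With the change, L* = 1.07/0.0735 = 14.6; it falls from 21.8.

L* ≈ 14.6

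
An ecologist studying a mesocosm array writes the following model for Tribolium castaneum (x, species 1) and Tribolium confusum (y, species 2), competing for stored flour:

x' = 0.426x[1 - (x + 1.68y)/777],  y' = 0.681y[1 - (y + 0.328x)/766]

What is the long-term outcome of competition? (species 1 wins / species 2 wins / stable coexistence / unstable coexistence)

species 2 excludes species 1

Compare the nullcline intercepts: K1/α12 = 777/1.68 = 462 < K2 = 766; K2/α21 = 766/0.328 = 2340 > K1 = 777.
Since the inequalities point opposite ways, species 2 can invade but species 1 cannot.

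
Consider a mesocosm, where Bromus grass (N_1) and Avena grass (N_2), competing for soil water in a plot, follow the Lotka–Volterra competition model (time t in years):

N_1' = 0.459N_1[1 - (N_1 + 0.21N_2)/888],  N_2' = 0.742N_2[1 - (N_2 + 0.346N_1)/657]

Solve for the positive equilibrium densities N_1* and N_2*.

Setting both brackets to zero gives the nullclines N_1 + 0.21N_2 = 888 and 0.346N_1 + N_2 = 657.
Substituting N_2 = 657 - 0.346N_1 into the first: N_1(1 - 0.21·0.346) = 888 - 0.21·657.
So N_1* = 750/0.927 = 809, and then N_2* = 657 - 0.346·809 = 377.

N_1* ≈ 809, N_2* ≈ 377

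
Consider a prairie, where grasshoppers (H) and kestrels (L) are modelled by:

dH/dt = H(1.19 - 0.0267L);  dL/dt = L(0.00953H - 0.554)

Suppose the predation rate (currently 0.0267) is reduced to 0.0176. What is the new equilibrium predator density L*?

At the interior fixed point, setting dH/dt = 0 with H > 0 fixes L* = (prey growth rate)/(HL coefficient) — independent of the other coefficients.
With the change, L* = 1.19/0.0176 = 67.6; it rises from 44.6.

L* ≈ 67.6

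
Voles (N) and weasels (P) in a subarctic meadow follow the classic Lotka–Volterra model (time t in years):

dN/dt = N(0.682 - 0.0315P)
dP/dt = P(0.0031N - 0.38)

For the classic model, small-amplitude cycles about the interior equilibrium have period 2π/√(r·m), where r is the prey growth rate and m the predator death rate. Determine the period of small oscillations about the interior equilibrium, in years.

T ≈ 12.3 years

Here r = 0.682 and m = 0.38, so r·m = 0.259.
ω = √0.259 = 0.509 per year, hence T = 2π/ω ≈ 12.3 years.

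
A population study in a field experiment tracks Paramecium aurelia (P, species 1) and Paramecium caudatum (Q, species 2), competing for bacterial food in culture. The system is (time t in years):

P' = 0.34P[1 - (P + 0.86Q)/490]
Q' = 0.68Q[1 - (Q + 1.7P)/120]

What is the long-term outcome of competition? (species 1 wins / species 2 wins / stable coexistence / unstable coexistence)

Compare the nullcline intercepts: K1/α12 = 490/0.86 = 570 > K2 = 120; K2/α21 = 120/1.7 = 70.6 < K1 = 490.
Since the inequalities point opposite ways, species 1 can invade but species 2 cannot.

species 1 excludes species 2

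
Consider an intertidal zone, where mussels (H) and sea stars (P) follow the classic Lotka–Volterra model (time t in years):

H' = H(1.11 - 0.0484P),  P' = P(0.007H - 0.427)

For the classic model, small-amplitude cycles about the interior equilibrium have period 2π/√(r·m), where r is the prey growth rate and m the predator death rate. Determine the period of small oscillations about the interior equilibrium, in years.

T ≈ 9.13 years

Here r = 1.11 and m = 0.427, so r·m = 0.474.
ω = √0.474 = 0.688 per year, hence T = 2π/ω ≈ 9.13 years.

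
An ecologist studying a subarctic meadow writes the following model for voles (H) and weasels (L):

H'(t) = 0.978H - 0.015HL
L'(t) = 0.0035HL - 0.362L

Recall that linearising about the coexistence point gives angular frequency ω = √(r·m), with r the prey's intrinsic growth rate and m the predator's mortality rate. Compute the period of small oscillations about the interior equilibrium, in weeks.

Here r = 0.978 and m = 0.362, so r·m = 0.354.
ω = √0.354 = 0.595 per week, hence T = 2π/ω ≈ 10.6 weeks.

T ≈ 10.6 weeks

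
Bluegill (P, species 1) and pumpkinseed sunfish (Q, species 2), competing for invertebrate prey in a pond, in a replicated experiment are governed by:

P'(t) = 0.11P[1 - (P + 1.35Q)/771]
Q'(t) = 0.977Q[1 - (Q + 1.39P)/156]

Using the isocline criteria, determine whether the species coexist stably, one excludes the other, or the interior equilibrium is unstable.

Compare the nullcline intercepts: K1/α12 = 771/1.35 = 571 > K2 = 156; K2/α21 = 156/1.39 = 112 < K1 = 771.
Since the inequalities point opposite ways, species 1 can invade but species 2 cannot.

species 1 excludes species 2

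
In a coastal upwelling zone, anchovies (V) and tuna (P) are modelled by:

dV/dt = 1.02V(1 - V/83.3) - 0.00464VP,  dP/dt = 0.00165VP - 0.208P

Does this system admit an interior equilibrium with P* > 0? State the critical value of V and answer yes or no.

Threshold V = 126; K < 126, so no, the predator goes extinct.

The predator equation gives dP/dt > 0 only when V > 0.208/0.00165 = 126.
Without the predator, V → K = 83.3. Since 83.3 < 126, the predator cannot invade.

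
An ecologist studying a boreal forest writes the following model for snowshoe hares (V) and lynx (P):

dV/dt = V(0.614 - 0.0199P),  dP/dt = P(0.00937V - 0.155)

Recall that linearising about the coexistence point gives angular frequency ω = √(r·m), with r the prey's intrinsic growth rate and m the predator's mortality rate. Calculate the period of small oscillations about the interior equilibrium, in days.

T ≈ 20.4 days

Here r = 0.614 and m = 0.155, so r·m = 0.0952.
ω = √0.0952 = 0.308 per day, hence T = 2π/ω ≈ 20.4 days.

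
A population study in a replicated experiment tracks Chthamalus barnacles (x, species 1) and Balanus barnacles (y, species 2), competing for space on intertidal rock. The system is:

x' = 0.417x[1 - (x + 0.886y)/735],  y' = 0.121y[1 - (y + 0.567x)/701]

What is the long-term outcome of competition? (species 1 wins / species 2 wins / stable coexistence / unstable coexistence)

Compare the nullcline intercepts: K1/α12 = 735/0.886 = 830 > K2 = 701; K2/α21 = 701/0.567 = 1240 > K1 = 735.
Since both inequalities hold, each species can invade when rare, so the interior equilibrium is stable.

stable coexistence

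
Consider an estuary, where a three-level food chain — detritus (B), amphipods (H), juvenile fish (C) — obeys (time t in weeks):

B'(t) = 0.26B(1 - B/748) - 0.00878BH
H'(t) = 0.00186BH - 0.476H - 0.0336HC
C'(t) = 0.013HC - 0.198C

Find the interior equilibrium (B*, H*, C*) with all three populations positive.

From dC/dt = 0: 0.013H* = 0.198, so H* = 15.2.
From dB/dt = 0: 0.26(1 - B*/748) = 0.00878·15.2, giving B* = 748·(1 - 0.514) = 363.
From dH/dt = 0: 0.00186·363 - 0.476 = 0.0336C*, so C* = 0.2/0.0336 = 5.94.

B* ≈ 363, H* ≈ 15.2, C* ≈ 5.94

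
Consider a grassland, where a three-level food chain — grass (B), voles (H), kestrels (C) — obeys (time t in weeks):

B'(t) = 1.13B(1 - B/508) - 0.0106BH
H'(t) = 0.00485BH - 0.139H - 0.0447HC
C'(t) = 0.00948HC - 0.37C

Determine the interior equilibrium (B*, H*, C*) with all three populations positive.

B* ≈ 322, H* ≈ 39, C* ≈ 31.8

From dC/dt = 0: 0.00948H* = 0.37, so H* = 39.
From dB/dt = 0: 1.13(1 - B*/508) = 0.0106·39, giving B* = 508·(1 - 0.366) = 322.
From dH/dt = 0: 0.00485·322 - 0.139 = 0.0447C*, so C* = 1.42/0.0447 = 31.8.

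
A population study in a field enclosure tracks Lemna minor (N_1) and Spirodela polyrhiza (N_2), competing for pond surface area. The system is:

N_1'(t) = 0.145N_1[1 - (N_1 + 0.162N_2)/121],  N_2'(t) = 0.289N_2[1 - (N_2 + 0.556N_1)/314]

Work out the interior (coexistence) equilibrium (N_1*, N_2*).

Setting both brackets to zero gives the nullclines N_1 + 0.162N_2 = 121 and 0.556N_1 + N_2 = 314.
Substituting N_2 = 314 - 0.556N_1 into the first: N_1(1 - 0.162·0.556) = 121 - 0.162·314.
So N_1* = 70.1/0.91 = 77.1, and then N_2* = 314 - 0.556·77.1 = 271.

N_1* ≈ 77.1, N_2* ≈ 271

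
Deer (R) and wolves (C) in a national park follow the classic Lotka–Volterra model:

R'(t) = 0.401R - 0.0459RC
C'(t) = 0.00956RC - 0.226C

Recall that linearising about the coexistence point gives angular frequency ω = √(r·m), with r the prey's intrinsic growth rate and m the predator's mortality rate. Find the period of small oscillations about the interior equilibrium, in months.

Here r = 0.401 and m = 0.226, so r·m = 0.0906.
ω = √0.0906 = 0.301 per month, hence T = 2π/ω ≈ 20.9 months.

T ≈ 20.9 months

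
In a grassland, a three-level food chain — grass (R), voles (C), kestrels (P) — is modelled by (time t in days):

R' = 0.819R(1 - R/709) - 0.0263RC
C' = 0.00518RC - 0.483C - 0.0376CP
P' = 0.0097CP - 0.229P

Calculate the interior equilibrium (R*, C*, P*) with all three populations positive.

R* ≈ 171, C* ≈ 23.6, P* ≈ 10.8

From dP/dt = 0: 0.0097C* = 0.229, so C* = 23.6.
From dR/dt = 0: 0.819(1 - R*/709) = 0.0263·23.6, giving R* = 709·(1 - 0.758) = 171.
From dC/dt = 0: 0.00518·171 - 0.483 = 0.0376P*, so P* = 0.405/0.0376 = 10.8.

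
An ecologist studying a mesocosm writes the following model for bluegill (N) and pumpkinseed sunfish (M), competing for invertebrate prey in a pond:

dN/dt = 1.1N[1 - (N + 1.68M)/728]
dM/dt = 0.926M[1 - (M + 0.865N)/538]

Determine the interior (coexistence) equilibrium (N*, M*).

Setting both brackets to zero gives the nullclines N + 1.68M = 728 and 0.865N + M = 538.
Substituting M = 538 - 0.865N into the first: N(1 - 1.68·0.865) = 728 - 1.68·538.
So N* = -176/-0.453 = 388, and then M* = 538 - 0.865·388 = 202.

N* ≈ 388, M* ≈ 202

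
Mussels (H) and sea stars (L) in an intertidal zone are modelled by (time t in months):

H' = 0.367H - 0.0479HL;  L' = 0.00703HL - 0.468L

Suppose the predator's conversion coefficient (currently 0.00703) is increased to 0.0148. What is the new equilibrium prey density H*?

At the interior fixed point, setting dL/dt = 0 with L > 0 fixes H* = (predator death rate)/(HL coefficient) — independent of the other coefficients.
With the change, H* = 0.468/0.0148 = 31.6; it falls from 66.6.

H* ≈ 31.6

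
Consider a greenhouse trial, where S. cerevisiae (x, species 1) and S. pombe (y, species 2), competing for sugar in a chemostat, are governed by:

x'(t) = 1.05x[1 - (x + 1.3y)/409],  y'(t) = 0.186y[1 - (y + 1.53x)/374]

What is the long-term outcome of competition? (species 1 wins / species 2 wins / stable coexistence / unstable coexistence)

unstable coexistence (outcome depends on initial conditions)

Compare the nullcline intercepts: K1/α12 = 409/1.3 = 315 < K2 = 374; K2/α21 = 374/1.53 = 244 < K1 = 409.
Since both are reversed, neither can invade when rare; the interior point is a saddle.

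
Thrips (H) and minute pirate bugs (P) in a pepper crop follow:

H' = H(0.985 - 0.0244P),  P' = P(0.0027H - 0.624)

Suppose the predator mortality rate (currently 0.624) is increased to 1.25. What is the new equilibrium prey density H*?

At the interior fixed point, setting dP/dt = 0 with P > 0 fixes H* = (predator death rate)/(HP coefficient) — independent of the other coefficients.
With the change, H* = 1.25/0.0027 = 463; it rises from 231.

H* ≈ 463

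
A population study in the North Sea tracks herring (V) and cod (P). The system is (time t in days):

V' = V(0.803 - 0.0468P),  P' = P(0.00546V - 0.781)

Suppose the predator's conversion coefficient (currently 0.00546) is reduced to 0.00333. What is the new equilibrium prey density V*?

V* ≈ 235

At the interior fixed point, setting dP/dt = 0 with P > 0 fixes V* = (predator death rate)/(VP coefficient) — independent of the other coefficients.
With the change, V* = 0.781/0.00333 = 235; it rises from 143.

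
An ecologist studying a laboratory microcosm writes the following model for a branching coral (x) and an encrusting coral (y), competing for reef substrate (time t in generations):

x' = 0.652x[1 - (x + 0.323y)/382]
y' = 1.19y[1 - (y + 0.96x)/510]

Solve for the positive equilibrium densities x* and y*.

Setting both brackets to zero gives the nullclines x + 0.323y = 382 and 0.96x + y = 510.
Substituting y = 510 - 0.96x into the first: x(1 - 0.323·0.96) = 382 - 0.323·510.
So x* = 217/0.69 = 315, and then y* = 510 - 0.96·315 = 208.

x* ≈ 315, y* ≈ 208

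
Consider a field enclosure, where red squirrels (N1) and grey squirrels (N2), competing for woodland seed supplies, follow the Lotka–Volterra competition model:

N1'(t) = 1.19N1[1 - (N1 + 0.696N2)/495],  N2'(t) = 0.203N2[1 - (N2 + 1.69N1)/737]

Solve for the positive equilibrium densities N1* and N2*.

N1* ≈ 102, N2* ≈ 565

Setting both brackets to zero gives the nullclines N1 + 0.696N2 = 495 and 1.69N1 + N2 = 737.
Substituting N2 = 737 - 1.69N1 into the first: N1(1 - 0.696·1.69) = 495 - 0.696·737.
So N1* = -18/-0.176 = 102, and then N2* = 737 - 1.69·102 = 565.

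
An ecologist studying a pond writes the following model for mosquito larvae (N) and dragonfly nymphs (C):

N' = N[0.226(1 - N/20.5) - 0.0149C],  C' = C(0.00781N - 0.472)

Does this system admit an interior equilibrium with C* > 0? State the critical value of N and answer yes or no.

The predator equation gives dC/dt > 0 only when N > 0.472/0.00781 = 60.4.
Without the predator, N → K = 20.5. Since 20.5 < 60.4, the predator cannot invade.

Threshold N = 60.4; K < 60.4, so no, the predator goes extinct.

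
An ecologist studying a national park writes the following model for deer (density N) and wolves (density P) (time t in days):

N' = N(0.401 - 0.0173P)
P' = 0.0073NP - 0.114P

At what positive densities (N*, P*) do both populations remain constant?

Set dP/dt = 0 with P > 0: 0.0073N - 0.114 = 0, so N* = 0.114/0.0073 = 15.6.
Set dN/dt = 0 with N > 0: 0.401 - 0.0173P = 0, so P* = 0.401/0.0173 = 23.2.

N* ≈ 15.6, P* ≈ 23.2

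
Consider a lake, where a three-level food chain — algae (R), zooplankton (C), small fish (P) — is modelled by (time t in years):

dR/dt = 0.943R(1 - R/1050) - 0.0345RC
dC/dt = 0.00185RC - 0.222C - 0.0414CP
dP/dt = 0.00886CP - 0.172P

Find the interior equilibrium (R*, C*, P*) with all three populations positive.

From dP/dt = 0: 0.00886C* = 0.172, so C* = 19.4.
From dR/dt = 0: 0.943(1 - R*/1050) = 0.0345·19.4, giving R* = 1050·(1 - 0.71) = 304.
From dC/dt = 0: 0.00185·304 - 0.222 = 0.0414P*, so P* = 0.341/0.0414 = 8.23.

R* ≈ 304, C* ≈ 19.4, P* ≈ 8.23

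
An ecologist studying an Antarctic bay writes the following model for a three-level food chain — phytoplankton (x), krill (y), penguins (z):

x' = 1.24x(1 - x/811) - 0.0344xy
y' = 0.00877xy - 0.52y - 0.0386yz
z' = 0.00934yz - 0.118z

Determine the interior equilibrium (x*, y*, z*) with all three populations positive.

x* ≈ 527, y* ≈ 12.6, z* ≈ 106

From dz/dt = 0: 0.00934y* = 0.118, so y* = 12.6.
From dx/dt = 0: 1.24(1 - x*/811) = 0.0344·12.6, giving x* = 811·(1 - 0.35) = 527.
From dy/dt = 0: 0.00877·527 - 0.52 = 0.0386z*, so z* = 4.1/0.0386 = 106.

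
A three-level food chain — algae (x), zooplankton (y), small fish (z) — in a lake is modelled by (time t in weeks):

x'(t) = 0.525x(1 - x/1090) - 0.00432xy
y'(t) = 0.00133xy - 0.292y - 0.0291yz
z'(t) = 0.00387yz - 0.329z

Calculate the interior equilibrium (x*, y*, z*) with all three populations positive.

x* ≈ 328, y* ≈ 85, z* ≈ 4.93

From dz/dt = 0: 0.00387y* = 0.329, so y* = 85.
From dx/dt = 0: 0.525(1 - x*/1090) = 0.00432·85, giving x* = 1090·(1 - 0.7) = 328.
From dy/dt = 0: 0.00133·328 - 0.292 = 0.0291z*, so z* = 0.144/0.0291 = 4.93.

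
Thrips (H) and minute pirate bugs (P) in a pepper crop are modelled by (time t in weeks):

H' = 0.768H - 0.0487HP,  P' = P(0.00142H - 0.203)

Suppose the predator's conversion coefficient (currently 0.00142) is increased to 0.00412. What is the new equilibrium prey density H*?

At the interior fixed point, setting dP/dt = 0 with P > 0 fixes H* = (predator death rate)/(HP coefficient) — independent of the other coefficients.
With the change, H* = 0.203/0.00412 = 49.3; it falls from 143.

H* ≈ 49.3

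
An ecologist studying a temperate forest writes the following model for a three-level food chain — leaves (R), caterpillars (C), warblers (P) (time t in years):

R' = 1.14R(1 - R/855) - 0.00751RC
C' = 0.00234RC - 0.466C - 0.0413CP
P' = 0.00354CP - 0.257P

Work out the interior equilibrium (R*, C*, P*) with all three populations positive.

From dP/dt = 0: 0.00354C* = 0.257, so C* = 72.6.
From dR/dt = 0: 1.14(1 - R*/855) = 0.00751·72.6, giving R* = 855·(1 - 0.478) = 446.
From dC/dt = 0: 0.00234·446 - 0.466 = 0.0413P*, so P* = 0.578/0.0413 = 14.

R* ≈ 446, C* ≈ 72.6, P* ≈ 14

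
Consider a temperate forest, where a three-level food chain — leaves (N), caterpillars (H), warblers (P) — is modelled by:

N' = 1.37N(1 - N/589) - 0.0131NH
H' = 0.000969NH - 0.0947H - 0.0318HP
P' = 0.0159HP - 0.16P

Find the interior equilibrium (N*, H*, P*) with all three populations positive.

N* ≈ 532, H* ≈ 10.1, P* ≈ 13.2

From dP/dt = 0: 0.0159H* = 0.16, so H* = 10.1.
From dN/dt = 0: 1.37(1 - N*/589) = 0.0131·10.1, giving N* = 589·(1 - 0.0962) = 532.
From dH/dt = 0: 0.000969·532 - 0.0947 = 0.0318P*, so P* = 0.421/0.0318 = 13.2.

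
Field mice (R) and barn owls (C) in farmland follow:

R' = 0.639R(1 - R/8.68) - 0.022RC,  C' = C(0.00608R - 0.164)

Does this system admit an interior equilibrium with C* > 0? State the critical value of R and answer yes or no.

The predator equation gives dC/dt > 0 only when R > 0.164/0.00608 = 27.
Without the predator, R → K = 8.68. Since 8.68 < 27, the predator cannot invade.

Threshold R = 27; K < 27, so no, the predator goes extinct.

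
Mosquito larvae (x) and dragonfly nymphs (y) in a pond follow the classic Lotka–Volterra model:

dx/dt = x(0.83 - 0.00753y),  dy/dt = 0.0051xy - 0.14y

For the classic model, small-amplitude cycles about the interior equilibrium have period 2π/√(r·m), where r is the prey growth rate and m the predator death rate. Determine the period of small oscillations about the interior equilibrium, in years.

T ≈ 18.4 years

Here r = 0.83 and m = 0.14, so r·m = 0.116.
ω = √0.116 = 0.341 per year, hence T = 2π/ω ≈ 18.4 years.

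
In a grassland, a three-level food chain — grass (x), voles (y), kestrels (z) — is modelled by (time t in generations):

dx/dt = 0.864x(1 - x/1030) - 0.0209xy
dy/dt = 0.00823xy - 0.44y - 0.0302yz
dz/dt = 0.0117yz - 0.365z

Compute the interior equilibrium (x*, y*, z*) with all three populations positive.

x* ≈ 253, y* ≈ 31.2, z* ≈ 54.3

From dz/dt = 0: 0.0117y* = 0.365, so y* = 31.2.
From dx/dt = 0: 0.864(1 - x*/1030) = 0.0209·31.2, giving x* = 1030·(1 - 0.755) = 253.
From dy/dt = 0: 0.00823·253 - 0.44 = 0.0302z*, so z* = 1.64/0.0302 = 54.3.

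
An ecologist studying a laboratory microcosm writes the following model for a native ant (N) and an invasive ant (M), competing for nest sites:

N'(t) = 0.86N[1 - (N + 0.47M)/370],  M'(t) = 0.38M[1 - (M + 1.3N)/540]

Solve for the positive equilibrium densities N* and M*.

N* ≈ 299, M* ≈ 152

Setting both brackets to zero gives the nullclines N + 0.47M = 370 and 1.3N + M = 540.
Substituting M = 540 - 1.3N into the first: N(1 - 0.47·1.3) = 370 - 0.47·540.
So N* = 116/0.389 = 299, and then M* = 540 - 1.3·299 = 152.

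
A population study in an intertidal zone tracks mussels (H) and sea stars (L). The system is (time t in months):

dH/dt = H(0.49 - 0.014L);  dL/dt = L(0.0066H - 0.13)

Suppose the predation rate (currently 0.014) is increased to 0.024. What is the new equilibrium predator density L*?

At the interior fixed point, setting dH/dt = 0 with H > 0 fixes L* = (prey growth rate)/(HL coefficient) — independent of the other coefficients.
With the change, L* = 0.49/0.024 = 20.4; it falls from 35.

L* ≈ 20.4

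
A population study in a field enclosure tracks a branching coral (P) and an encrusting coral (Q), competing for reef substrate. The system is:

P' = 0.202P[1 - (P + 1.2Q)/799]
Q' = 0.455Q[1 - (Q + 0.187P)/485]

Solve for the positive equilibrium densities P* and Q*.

Setting both brackets to zero gives the nullclines P + 1.2Q = 799 and 0.187P + Q = 485.
Substituting Q = 485 - 0.187P into the first: P(1 - 1.2·0.187) = 799 - 1.2·485.
So P* = 217/0.776 = 280, and then Q* = 485 - 0.187·280 = 433.

P* ≈ 280, Q* ≈ 433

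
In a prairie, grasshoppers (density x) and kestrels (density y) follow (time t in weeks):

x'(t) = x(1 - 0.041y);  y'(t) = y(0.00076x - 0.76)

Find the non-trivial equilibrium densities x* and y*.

x* ≈ 1000, y* ≈ 24.4

Set dy/dt = 0 with y > 0: 0.00076x - 0.76 = 0, so x* = 0.76/0.00076 = 1000.
Set dx/dt = 0 with x > 0: 1 - 0.041y = 0, so y* = 1/0.041 = 24.4.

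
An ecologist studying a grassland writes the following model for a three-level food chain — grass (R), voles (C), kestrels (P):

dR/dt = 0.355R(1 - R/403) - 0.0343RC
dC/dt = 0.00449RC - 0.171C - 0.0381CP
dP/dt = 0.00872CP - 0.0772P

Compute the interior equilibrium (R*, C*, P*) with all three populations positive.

From dP/dt = 0: 0.00872C* = 0.0772, so C* = 8.85.
From dR/dt = 0: 0.355(1 - R*/403) = 0.0343·8.85, giving R* = 403·(1 - 0.855) = 58.3.
From dC/dt = 0: 0.00449·58.3 - 0.171 = 0.0381P*, so P* = 0.0907/0.0381 = 2.38.

R* ≈ 58.3, C* ≈ 8.85, P* ≈ 2.38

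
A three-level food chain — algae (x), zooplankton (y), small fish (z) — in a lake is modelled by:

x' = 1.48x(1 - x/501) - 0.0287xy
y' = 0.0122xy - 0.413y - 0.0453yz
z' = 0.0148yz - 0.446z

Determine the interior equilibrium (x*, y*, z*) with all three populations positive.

x* ≈ 208, y* ≈ 30.1, z* ≈ 47

From dz/dt = 0: 0.0148y* = 0.446, so y* = 30.1.
From dx/dt = 0: 1.48(1 - x*/501) = 0.0287·30.1, giving x* = 501·(1 - 0.584) = 208.
From dy/dt = 0: 0.0122·208 - 0.413 = 0.0453z*, so z* = 2.13/0.0453 = 47.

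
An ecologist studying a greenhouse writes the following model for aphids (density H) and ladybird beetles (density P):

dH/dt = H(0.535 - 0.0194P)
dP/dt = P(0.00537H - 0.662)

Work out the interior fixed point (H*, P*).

H* ≈ 123, P* ≈ 27.6

Set dP/dt = 0 with P > 0: 0.00537H - 0.662 = 0, so H* = 0.662/0.00537 = 123.
Set dH/dt = 0 with H > 0: 0.535 - 0.0194P = 0, so P* = 0.535/0.0194 = 27.6.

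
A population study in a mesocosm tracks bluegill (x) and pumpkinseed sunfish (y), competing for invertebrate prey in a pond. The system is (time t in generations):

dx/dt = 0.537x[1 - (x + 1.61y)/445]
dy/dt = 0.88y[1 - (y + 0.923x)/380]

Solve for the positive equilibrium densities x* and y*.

Setting both brackets to zero gives the nullclines x + 1.61y = 445 and 0.923x + y = 380.
Substituting y = 380 - 0.923x into the first: x(1 - 1.61·0.923) = 445 - 1.61·380.
So x* = -167/-0.486 = 343, and then y* = 380 - 0.923·343 = 63.2.

x* ≈ 343, y* ≈ 63.2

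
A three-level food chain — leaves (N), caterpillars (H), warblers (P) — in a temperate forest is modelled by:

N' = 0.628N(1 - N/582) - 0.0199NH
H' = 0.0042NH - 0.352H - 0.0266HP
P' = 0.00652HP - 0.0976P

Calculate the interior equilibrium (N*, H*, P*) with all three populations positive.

N* ≈ 306, H* ≈ 15, P* ≈ 35.1

From dP/dt = 0: 0.00652H* = 0.0976, so H* = 15.
From dN/dt = 0: 0.628(1 - N*/582) = 0.0199·15, giving N* = 582·(1 - 0.474) = 306.
From dH/dt = 0: 0.0042·306 - 0.352 = 0.0266P*, so P* = 0.933/0.0266 = 35.1.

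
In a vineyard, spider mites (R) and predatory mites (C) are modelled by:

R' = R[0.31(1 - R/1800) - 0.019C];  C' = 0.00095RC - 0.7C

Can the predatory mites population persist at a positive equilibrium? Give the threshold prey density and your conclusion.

Threshold R = 737; K > 737, so yes, the predator persists.

The predator equation gives dC/dt > 0 only when R > 0.7/0.00095 = 737.
Without the predator, R → K = 1800. Since 1800 > 737, the predator can invade and persist.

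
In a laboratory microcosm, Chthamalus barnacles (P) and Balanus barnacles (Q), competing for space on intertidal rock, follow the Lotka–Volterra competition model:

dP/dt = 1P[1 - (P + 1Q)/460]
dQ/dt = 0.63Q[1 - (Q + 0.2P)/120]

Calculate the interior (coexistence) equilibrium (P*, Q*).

Setting both brackets to zero gives the nullclines P + 1Q = 460 and 0.2P + Q = 120.
Substituting Q = 120 - 0.2P into the first: P(1 - 1·0.2) = 460 - 1·120.
So P* = 340/0.8 = 425, and then Q* = 120 - 0.2·425 = 35.

P* ≈ 425, Q* ≈ 35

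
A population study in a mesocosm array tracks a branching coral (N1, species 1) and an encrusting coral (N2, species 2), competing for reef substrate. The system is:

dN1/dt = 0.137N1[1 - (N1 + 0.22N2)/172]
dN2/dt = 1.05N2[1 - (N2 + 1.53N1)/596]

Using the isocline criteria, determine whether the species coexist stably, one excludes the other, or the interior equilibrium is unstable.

stable coexistence

Compare the nullcline intercepts: K1/α12 = 172/0.22 = 782 > K2 = 596; K2/α21 = 596/1.53 = 390 > K1 = 172.
Since both inequalities hold, each species can invade when rare, so the interior equilibrium is stable.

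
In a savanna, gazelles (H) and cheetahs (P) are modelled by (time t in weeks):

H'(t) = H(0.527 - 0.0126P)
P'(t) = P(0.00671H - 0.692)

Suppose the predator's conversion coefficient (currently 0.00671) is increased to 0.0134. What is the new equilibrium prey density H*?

H* ≈ 51.6

At the interior fixed point, setting dP/dt = 0 with P > 0 fixes H* = (predator death rate)/(HP coefficient) — independent of the other coefficients.
With the change, H* = 0.692/0.0134 = 51.6; it falls from 103.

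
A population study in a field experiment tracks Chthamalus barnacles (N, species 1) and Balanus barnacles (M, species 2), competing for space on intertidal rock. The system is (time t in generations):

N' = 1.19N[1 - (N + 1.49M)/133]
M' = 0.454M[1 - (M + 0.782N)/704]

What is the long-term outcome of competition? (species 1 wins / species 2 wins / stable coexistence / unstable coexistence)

Compare the nullcline intercepts: K1/α12 = 133/1.49 = 89.3 < K2 = 704; K2/α21 = 704/0.782 = 900 > K1 = 133.
Since the inequalities point opposite ways, species 2 can invade but species 1 cannot.

species 2 excludes species 1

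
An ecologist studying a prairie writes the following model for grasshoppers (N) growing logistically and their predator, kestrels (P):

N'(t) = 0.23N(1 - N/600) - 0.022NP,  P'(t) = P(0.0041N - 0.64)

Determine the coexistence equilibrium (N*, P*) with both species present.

From dP/dt = 0 with P > 0: 0.0041N* = 0.64, so N* = 156.
Substitute into dN/dt = 0: 0.23(1 - 156/600) = 0.022P*.
The bracket is 0.74, giving P* = 0.17/0.022 = 7.73.

N* ≈ 156, P* ≈ 7.73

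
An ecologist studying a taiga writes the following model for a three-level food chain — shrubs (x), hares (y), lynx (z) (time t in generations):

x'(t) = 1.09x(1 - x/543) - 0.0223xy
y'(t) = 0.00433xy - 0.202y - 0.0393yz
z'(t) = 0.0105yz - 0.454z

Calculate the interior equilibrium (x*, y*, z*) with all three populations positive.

x* ≈ 62.7, y* ≈ 43.2, z* ≈ 1.76

From dz/dt = 0: 0.0105y* = 0.454, so y* = 43.2.
From dx/dt = 0: 1.09(1 - x*/543) = 0.0223·43.2, giving x* = 543·(1 - 0.885) = 62.7.
From dy/dt = 0: 0.00433·62.7 - 0.202 = 0.0393z*, so z* = 0.0693/0.0393 = 1.76.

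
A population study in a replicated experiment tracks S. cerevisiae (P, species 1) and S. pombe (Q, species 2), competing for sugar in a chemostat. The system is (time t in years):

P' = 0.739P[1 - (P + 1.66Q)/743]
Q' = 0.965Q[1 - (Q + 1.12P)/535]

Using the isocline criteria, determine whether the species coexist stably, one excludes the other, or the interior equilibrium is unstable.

unstable coexistence (outcome depends on initial conditions)

Compare the nullcline intercepts: K1/α12 = 743/1.66 = 448 < K2 = 535; K2/α21 = 535/1.12 = 478 < K1 = 743.
Since both are reversed, neither can invade when rare; the interior point is a saddle.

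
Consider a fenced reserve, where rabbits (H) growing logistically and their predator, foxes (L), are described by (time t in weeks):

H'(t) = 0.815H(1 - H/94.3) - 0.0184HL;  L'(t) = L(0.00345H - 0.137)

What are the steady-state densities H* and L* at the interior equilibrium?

From dL/dt = 0 with L > 0: 0.00345H* = 0.137, so H* = 39.7.
Substitute into dH/dt = 0: 0.815(1 - 39.7/94.3) = 0.0184L*.
The bracket is 0.579, giving L* = 0.472/0.0184 = 25.6.

H* ≈ 39.7, L* ≈ 25.6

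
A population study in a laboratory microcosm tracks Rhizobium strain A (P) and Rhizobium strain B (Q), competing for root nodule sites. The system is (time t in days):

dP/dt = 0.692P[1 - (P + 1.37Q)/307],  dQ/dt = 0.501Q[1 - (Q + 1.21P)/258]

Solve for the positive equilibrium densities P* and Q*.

P* ≈ 70.6, Q* ≈ 173

Setting both brackets to zero gives the nullclines P + 1.37Q = 307 and 1.21P + Q = 258.
Substituting Q = 258 - 1.21P into the first: P(1 - 1.37·1.21) = 307 - 1.37·258.
So P* = -46.5/-0.658 = 70.6, and then Q* = 258 - 1.21·70.6 = 173.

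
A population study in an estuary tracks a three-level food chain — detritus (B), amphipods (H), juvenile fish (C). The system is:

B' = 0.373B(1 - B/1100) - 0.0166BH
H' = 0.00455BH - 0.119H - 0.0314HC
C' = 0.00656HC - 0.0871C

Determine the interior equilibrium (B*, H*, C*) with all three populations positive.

From dC/dt = 0: 0.00656H* = 0.0871, so H* = 13.3.
From dB/dt = 0: 0.373(1 - B*/1100) = 0.0166·13.3, giving B* = 1100·(1 - 0.591) = 450.
From dH/dt = 0: 0.00455·450 - 0.119 = 0.0314C*, so C* = 1.93/0.0314 = 61.4.

B* ≈ 450, H* ≈ 13.3, C* ≈ 61.4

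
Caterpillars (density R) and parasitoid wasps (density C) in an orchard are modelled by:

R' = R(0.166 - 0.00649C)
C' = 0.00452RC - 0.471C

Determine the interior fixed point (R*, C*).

R* ≈ 104, C* ≈ 25.6

Set dC/dt = 0 with C > 0: 0.00452R - 0.471 = 0, so R* = 0.471/0.00452 = 104.
Set dR/dt = 0 with R > 0: 0.166 - 0.00649C = 0, so C* = 0.166/0.00649 = 25.6.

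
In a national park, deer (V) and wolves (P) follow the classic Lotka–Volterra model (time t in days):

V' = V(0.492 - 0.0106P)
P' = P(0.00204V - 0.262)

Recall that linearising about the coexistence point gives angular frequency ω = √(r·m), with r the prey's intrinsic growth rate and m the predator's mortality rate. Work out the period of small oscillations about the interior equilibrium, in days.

T ≈ 17.5 days

Here r = 0.492 and m = 0.262, so r·m = 0.129.
ω = √0.129 = 0.359 per day, hence T = 2π/ω ≈ 17.5 days.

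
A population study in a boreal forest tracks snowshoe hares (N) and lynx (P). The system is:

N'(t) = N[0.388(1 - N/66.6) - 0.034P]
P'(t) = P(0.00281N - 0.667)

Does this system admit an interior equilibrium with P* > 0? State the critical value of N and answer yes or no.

The predator equation gives dP/dt > 0 only when N > 0.667/0.00281 = 237.
Without the predator, N → K = 66.6. Since 66.6 < 237, the predator cannot invade.

Threshold N = 237; K < 237, so no, the predator goes extinct.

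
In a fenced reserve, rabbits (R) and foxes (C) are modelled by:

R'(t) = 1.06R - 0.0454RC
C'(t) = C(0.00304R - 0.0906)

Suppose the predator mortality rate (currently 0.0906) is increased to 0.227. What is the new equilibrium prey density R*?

At the interior fixed point, setting dC/dt = 0 with C > 0 fixes R* = (predator death rate)/(RC coefficient) — independent of the other coefficients.
With the change, R* = 0.227/0.00304 = 74.7; it rises from 29.8.

R* ≈ 74.7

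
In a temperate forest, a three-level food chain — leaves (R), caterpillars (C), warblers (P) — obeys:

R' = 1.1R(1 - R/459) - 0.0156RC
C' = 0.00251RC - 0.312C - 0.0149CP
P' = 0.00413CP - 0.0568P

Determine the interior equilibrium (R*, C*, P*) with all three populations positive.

From dP/dt = 0: 0.00413C* = 0.0568, so C* = 13.8.
From dR/dt = 0: 1.1(1 - R*/459) = 0.0156·13.8, giving R* = 459·(1 - 0.195) = 369.
From dC/dt = 0: 0.00251·369 - 0.312 = 0.0149P*, so P* = 0.615/0.0149 = 41.3.

R* ≈ 369, C* ≈ 13.8, P* ≈ 41.3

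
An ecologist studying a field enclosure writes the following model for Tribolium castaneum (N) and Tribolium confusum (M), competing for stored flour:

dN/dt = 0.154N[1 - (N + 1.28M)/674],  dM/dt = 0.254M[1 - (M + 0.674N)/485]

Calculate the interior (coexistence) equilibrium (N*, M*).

Setting both brackets to zero gives the nullclines N + 1.28M = 674 and 0.674N + M = 485.
Substituting M = 485 - 0.674N into the first: N(1 - 1.28·0.674) = 674 - 1.28·485.
So N* = 53.2/0.137 = 388, and then M* = 485 - 0.674·388 = 224.

N* ≈ 388, M* ≈ 224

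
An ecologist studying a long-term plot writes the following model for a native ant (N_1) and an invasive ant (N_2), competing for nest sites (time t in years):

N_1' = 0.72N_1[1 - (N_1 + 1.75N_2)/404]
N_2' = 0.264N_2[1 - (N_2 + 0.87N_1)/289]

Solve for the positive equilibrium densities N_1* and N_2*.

Setting both brackets to zero gives the nullclines N_1 + 1.75N_2 = 404 and 0.87N_1 + N_2 = 289.
Substituting N_2 = 289 - 0.87N_1 into the first: N_1(1 - 1.75·0.87) = 404 - 1.75·289.
So N_1* = -102/-0.522 = 195, and then N_2* = 289 - 0.87·195 = 120.

N_1* ≈ 195, N_2* ≈ 120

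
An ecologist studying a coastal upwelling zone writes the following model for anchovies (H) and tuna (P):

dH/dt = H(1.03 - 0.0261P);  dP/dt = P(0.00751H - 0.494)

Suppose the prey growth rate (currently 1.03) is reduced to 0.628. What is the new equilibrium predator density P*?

P* ≈ 24.1

At the interior fixed point, setting dH/dt = 0 with H > 0 fixes P* = (prey growth rate)/(HP coefficient) — independent of the other coefficients.
With the change, P* = 0.628/0.0261 = 24.1; it falls from 39.5.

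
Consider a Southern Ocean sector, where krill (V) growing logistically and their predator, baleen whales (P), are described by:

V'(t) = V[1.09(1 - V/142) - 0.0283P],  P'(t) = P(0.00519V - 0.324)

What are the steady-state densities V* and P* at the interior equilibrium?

V* ≈ 62.4, P* ≈ 21.6

From dP/dt = 0 with P > 0: 0.00519V* = 0.324, so V* = 62.4.
Substitute into dV/dt = 0: 1.09(1 - 62.4/142) = 0.0283P*.
The bracket is 0.56, giving P* = 0.611/0.0283 = 21.6.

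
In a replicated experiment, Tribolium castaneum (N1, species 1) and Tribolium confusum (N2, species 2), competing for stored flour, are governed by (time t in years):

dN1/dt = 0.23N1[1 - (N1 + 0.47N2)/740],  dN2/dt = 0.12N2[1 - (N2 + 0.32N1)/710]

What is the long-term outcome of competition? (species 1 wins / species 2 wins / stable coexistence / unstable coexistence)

Compare the nullcline intercepts: K1/α12 = 740/0.47 = 1570 > K2 = 710; K2/α21 = 710/0.32 = 2220 > K1 = 740.
Since both inequalities hold, each species can invade when rare, so the interior equilibrium is stable.

stable coexistence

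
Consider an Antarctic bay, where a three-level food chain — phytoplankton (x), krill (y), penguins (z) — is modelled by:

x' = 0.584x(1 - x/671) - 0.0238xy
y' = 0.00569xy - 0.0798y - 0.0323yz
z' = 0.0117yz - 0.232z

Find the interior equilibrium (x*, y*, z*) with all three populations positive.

From dz/dt = 0: 0.0117y* = 0.232, so y* = 19.8.
From dx/dt = 0: 0.584(1 - x*/671) = 0.0238·19.8, giving x* = 671·(1 - 0.808) = 129.
From dy/dt = 0: 0.00569·129 - 0.0798 = 0.0323z*, so z* = 0.653/0.0323 = 20.2.

x* ≈ 129, y* ≈ 19.8, z* ≈ 20.2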